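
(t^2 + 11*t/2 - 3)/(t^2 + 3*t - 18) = (t - 1/2)/(t - 3)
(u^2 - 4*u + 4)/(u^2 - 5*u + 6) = (u - 2)/(u - 3)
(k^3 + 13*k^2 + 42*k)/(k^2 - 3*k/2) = 2*(k^2 + 13*k + 42)/(2*k - 3)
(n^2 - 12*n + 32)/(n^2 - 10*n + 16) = (n - 4)/(n - 2)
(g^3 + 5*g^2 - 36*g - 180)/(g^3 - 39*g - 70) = (g^2 - 36)/(g^2 - 5*g - 14)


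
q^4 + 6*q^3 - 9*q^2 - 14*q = q*(q - 2)*(q + 1)*(q + 7)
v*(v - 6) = v^2 - 6*v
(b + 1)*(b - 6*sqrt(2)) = b^2 - 6*sqrt(2)*b + b - 6*sqrt(2)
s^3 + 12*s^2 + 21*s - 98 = (s - 2)*(s + 7)^2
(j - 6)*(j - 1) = j^2 - 7*j + 6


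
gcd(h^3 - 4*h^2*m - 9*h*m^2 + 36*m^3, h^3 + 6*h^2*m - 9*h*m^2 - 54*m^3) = h^2 - 9*m^2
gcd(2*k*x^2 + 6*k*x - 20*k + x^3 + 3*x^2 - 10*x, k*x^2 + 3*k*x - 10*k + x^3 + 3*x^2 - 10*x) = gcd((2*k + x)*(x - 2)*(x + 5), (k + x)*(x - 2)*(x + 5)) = x^2 + 3*x - 10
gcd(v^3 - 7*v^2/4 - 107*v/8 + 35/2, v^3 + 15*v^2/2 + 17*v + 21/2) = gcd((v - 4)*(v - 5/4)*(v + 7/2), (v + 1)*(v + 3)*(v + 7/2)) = v + 7/2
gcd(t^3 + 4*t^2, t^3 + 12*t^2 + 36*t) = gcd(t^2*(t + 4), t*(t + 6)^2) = t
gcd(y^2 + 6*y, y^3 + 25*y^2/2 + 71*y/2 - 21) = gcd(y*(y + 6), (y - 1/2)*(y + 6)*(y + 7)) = y + 6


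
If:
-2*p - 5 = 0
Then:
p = -5/2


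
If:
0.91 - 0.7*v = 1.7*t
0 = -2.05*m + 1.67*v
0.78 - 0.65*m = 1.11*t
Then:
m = 2.09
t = -0.52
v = 2.56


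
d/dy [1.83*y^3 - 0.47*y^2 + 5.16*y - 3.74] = 5.49*y^2 - 0.94*y + 5.16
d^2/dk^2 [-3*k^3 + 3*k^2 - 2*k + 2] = 6 - 18*k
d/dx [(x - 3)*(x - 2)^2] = (x - 2)*(3*x - 8)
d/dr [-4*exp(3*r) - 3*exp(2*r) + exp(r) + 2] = (-12*exp(2*r) - 6*exp(r) + 1)*exp(r)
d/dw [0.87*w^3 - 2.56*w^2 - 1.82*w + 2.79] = 2.61*w^2 - 5.12*w - 1.82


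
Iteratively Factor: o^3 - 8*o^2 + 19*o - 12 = (o - 4)*(o^2 - 4*o + 3) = (o - 4)*(o - 3)*(o - 1)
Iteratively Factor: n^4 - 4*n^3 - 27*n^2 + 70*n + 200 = (n + 2)*(n^3 - 6*n^2 - 15*n + 100) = (n + 2)*(n + 4)*(n^2 - 10*n + 25) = (n - 5)*(n + 2)*(n + 4)*(n - 5)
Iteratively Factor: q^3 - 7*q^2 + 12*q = (q - 3)*(q^2 - 4*q) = (q - 4)*(q - 3)*(q)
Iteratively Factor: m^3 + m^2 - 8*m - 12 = (m + 2)*(m^2 - m - 6) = (m - 3)*(m + 2)*(m + 2)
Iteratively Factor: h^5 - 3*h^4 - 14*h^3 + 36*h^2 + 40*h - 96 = (h + 3)*(h^4 - 6*h^3 + 4*h^2 + 24*h - 32) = (h + 2)*(h + 3)*(h^3 - 8*h^2 + 20*h - 16) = (h - 4)*(h + 2)*(h + 3)*(h^2 - 4*h + 4) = (h - 4)*(h - 2)*(h + 2)*(h + 3)*(h - 2)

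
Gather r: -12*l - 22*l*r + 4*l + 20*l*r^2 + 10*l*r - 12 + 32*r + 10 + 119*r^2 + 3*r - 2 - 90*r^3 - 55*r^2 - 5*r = -8*l - 90*r^3 + r^2*(20*l + 64) + r*(30 - 12*l) - 4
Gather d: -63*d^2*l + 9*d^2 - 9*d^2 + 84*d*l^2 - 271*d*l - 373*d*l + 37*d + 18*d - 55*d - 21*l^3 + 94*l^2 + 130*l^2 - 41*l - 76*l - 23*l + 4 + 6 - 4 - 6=-63*d^2*l + d*(84*l^2 - 644*l) - 21*l^3 + 224*l^2 - 140*l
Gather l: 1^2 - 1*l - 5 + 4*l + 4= 3*l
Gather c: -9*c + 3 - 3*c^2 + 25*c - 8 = -3*c^2 + 16*c - 5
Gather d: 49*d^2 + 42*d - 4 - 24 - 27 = 49*d^2 + 42*d - 55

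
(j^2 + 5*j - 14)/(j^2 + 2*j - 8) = (j + 7)/(j + 4)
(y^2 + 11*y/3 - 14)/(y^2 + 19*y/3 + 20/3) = (3*y^2 + 11*y - 42)/(3*y^2 + 19*y + 20)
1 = 1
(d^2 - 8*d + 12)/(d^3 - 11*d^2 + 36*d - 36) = 1/(d - 3)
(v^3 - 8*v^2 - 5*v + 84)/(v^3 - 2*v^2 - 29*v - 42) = (v - 4)/(v + 2)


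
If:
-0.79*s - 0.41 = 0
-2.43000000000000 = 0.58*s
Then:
No Solution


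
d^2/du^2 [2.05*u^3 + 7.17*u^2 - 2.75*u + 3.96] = 12.3*u + 14.34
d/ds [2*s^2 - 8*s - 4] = 4*s - 8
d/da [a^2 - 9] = 2*a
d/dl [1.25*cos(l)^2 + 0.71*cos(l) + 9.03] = -(2.5*cos(l) + 0.71)*sin(l)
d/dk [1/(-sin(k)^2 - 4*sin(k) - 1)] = 2*(sin(k) + 2)*cos(k)/(sin(k)^2 + 4*sin(k) + 1)^2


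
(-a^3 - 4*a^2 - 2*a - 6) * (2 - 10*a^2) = 10*a^5 + 40*a^4 + 18*a^3 + 52*a^2 - 4*a - 12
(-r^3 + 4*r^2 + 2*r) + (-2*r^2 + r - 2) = -r^3 + 2*r^2 + 3*r - 2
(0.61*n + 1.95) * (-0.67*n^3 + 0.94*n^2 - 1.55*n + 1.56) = -0.4087*n^4 - 0.7331*n^3 + 0.8875*n^2 - 2.0709*n + 3.042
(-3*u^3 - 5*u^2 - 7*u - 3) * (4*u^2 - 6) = -12*u^5 - 20*u^4 - 10*u^3 + 18*u^2 + 42*u + 18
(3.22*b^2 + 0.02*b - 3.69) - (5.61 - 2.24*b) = 3.22*b^2 + 2.26*b - 9.3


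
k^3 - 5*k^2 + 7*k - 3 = (k - 3)*(k - 1)^2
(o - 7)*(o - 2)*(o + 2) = o^3 - 7*o^2 - 4*o + 28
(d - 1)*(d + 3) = d^2 + 2*d - 3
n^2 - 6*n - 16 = (n - 8)*(n + 2)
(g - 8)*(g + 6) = g^2 - 2*g - 48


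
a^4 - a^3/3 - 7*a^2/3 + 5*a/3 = a*(a - 1)^2*(a + 5/3)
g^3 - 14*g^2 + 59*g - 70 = (g - 7)*(g - 5)*(g - 2)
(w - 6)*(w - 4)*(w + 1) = w^3 - 9*w^2 + 14*w + 24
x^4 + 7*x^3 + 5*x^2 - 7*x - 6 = (x - 1)*(x + 1)^2*(x + 6)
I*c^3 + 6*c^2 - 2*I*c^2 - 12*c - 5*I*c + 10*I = (c - 2)*(c - 5*I)*(I*c + 1)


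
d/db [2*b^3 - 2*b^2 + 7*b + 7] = 6*b^2 - 4*b + 7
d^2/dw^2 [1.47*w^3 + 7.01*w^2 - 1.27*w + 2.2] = 8.82*w + 14.02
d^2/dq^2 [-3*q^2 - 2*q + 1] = -6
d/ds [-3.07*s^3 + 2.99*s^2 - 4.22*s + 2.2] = -9.21*s^2 + 5.98*s - 4.22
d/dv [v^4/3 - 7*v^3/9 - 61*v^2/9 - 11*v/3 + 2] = 4*v^3/3 - 7*v^2/3 - 122*v/9 - 11/3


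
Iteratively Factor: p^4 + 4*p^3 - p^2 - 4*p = (p + 1)*(p^3 + 3*p^2 - 4*p) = p*(p + 1)*(p^2 + 3*p - 4) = p*(p + 1)*(p + 4)*(p - 1)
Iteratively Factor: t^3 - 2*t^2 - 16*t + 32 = (t - 4)*(t^2 + 2*t - 8) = (t - 4)*(t + 4)*(t - 2)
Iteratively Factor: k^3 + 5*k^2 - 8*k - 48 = (k + 4)*(k^2 + k - 12) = (k + 4)^2*(k - 3)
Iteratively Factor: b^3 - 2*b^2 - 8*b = (b + 2)*(b^2 - 4*b) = b*(b + 2)*(b - 4)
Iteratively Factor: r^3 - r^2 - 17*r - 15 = (r + 3)*(r^2 - 4*r - 5) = (r + 1)*(r + 3)*(r - 5)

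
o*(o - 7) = o^2 - 7*o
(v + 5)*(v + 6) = v^2 + 11*v + 30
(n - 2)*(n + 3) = n^2 + n - 6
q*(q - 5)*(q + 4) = q^3 - q^2 - 20*q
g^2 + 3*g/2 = g*(g + 3/2)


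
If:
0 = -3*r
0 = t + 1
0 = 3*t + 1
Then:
No Solution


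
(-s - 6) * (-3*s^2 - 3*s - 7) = 3*s^3 + 21*s^2 + 25*s + 42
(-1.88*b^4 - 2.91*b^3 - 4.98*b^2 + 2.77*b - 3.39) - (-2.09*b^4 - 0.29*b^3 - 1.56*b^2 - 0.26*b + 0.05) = 0.21*b^4 - 2.62*b^3 - 3.42*b^2 + 3.03*b - 3.44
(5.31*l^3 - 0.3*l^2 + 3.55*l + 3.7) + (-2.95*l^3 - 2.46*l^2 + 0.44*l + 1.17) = 2.36*l^3 - 2.76*l^2 + 3.99*l + 4.87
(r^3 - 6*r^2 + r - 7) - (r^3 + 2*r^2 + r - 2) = -8*r^2 - 5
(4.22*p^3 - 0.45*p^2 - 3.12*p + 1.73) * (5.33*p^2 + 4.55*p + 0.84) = 22.4926*p^5 + 16.8025*p^4 - 15.1323*p^3 - 5.3531*p^2 + 5.2507*p + 1.4532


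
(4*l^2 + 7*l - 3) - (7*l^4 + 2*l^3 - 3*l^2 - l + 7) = -7*l^4 - 2*l^3 + 7*l^2 + 8*l - 10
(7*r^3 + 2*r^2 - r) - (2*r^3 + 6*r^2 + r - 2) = 5*r^3 - 4*r^2 - 2*r + 2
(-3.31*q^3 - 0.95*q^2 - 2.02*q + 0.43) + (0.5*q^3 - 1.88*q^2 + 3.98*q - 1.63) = -2.81*q^3 - 2.83*q^2 + 1.96*q - 1.2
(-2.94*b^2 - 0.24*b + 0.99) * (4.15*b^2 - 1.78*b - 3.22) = -12.201*b^4 + 4.2372*b^3 + 14.0025*b^2 - 0.9894*b - 3.1878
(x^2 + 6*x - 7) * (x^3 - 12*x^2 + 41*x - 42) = x^5 - 6*x^4 - 38*x^3 + 288*x^2 - 539*x + 294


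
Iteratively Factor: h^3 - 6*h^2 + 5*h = (h)*(h^2 - 6*h + 5) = h*(h - 1)*(h - 5)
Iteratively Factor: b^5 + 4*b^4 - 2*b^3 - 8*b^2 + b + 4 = (b - 1)*(b^4 + 5*b^3 + 3*b^2 - 5*b - 4) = (b - 1)*(b + 1)*(b^3 + 4*b^2 - b - 4) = (b - 1)^2*(b + 1)*(b^2 + 5*b + 4) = (b - 1)^2*(b + 1)*(b + 4)*(b + 1)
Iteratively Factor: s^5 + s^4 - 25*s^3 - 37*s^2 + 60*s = (s - 1)*(s^4 + 2*s^3 - 23*s^2 - 60*s) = (s - 1)*(s + 4)*(s^3 - 2*s^2 - 15*s) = (s - 5)*(s - 1)*(s + 4)*(s^2 + 3*s) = (s - 5)*(s - 1)*(s + 3)*(s + 4)*(s)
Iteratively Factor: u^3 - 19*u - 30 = (u - 5)*(u^2 + 5*u + 6) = (u - 5)*(u + 3)*(u + 2)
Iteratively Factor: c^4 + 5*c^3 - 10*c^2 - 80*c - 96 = (c + 2)*(c^3 + 3*c^2 - 16*c - 48) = (c + 2)*(c + 4)*(c^2 - c - 12) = (c - 4)*(c + 2)*(c + 4)*(c + 3)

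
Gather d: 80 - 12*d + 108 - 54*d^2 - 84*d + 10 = -54*d^2 - 96*d + 198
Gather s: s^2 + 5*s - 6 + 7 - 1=s^2 + 5*s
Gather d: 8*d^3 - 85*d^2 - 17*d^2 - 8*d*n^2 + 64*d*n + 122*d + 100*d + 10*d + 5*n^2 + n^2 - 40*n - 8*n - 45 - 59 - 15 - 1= 8*d^3 - 102*d^2 + d*(-8*n^2 + 64*n + 232) + 6*n^2 - 48*n - 120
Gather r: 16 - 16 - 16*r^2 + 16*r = -16*r^2 + 16*r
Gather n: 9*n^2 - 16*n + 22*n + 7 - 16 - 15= 9*n^2 + 6*n - 24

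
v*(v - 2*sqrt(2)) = v^2 - 2*sqrt(2)*v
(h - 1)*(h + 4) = h^2 + 3*h - 4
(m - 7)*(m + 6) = m^2 - m - 42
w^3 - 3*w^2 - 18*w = w*(w - 6)*(w + 3)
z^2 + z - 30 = (z - 5)*(z + 6)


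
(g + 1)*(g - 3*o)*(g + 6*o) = g^3 + 3*g^2*o + g^2 - 18*g*o^2 + 3*g*o - 18*o^2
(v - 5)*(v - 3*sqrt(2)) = v^2 - 5*v - 3*sqrt(2)*v + 15*sqrt(2)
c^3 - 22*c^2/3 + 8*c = c*(c - 6)*(c - 4/3)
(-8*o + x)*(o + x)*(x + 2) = -8*o^2*x - 16*o^2 - 7*o*x^2 - 14*o*x + x^3 + 2*x^2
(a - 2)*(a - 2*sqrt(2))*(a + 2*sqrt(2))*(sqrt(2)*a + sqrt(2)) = sqrt(2)*a^4 - sqrt(2)*a^3 - 10*sqrt(2)*a^2 + 8*sqrt(2)*a + 16*sqrt(2)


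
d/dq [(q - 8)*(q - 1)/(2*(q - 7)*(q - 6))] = (-2*q^2 + 34*q - 137)/(q^4 - 26*q^3 + 253*q^2 - 1092*q + 1764)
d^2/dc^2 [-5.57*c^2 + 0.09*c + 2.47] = -11.1400000000000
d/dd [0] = 0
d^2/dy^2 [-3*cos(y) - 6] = 3*cos(y)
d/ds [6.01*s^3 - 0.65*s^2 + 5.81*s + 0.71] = 18.03*s^2 - 1.3*s + 5.81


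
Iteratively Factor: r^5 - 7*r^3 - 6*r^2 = (r + 1)*(r^4 - r^3 - 6*r^2) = (r + 1)*(r + 2)*(r^3 - 3*r^2) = r*(r + 1)*(r + 2)*(r^2 - 3*r) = r*(r - 3)*(r + 1)*(r + 2)*(r)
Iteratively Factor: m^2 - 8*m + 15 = (m - 5)*(m - 3)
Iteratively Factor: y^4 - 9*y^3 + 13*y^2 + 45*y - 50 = (y - 5)*(y^3 - 4*y^2 - 7*y + 10) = (y - 5)*(y - 1)*(y^2 - 3*y - 10) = (y - 5)*(y - 1)*(y + 2)*(y - 5)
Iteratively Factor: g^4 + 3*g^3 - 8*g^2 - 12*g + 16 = (g + 4)*(g^3 - g^2 - 4*g + 4) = (g + 2)*(g + 4)*(g^2 - 3*g + 2) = (g - 2)*(g + 2)*(g + 4)*(g - 1)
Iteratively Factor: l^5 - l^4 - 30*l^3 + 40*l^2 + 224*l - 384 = (l + 4)*(l^4 - 5*l^3 - 10*l^2 + 80*l - 96) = (l - 4)*(l + 4)*(l^3 - l^2 - 14*l + 24) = (l - 4)*(l - 2)*(l + 4)*(l^2 + l - 12) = (l - 4)*(l - 2)*(l + 4)^2*(l - 3)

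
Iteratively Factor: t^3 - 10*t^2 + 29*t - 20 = (t - 5)*(t^2 - 5*t + 4) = (t - 5)*(t - 1)*(t - 4)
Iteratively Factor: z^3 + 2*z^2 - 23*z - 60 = (z + 4)*(z^2 - 2*z - 15) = (z - 5)*(z + 4)*(z + 3)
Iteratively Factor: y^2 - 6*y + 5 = (y - 5)*(y - 1)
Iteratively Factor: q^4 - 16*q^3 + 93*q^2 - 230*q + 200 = (q - 2)*(q^3 - 14*q^2 + 65*q - 100) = (q - 5)*(q - 2)*(q^2 - 9*q + 20) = (q - 5)*(q - 4)*(q - 2)*(q - 5)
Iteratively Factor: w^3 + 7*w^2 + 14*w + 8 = (w + 4)*(w^2 + 3*w + 2) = (w + 2)*(w + 4)*(w + 1)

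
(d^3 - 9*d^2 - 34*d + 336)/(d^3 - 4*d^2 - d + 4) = (d^3 - 9*d^2 - 34*d + 336)/(d^3 - 4*d^2 - d + 4)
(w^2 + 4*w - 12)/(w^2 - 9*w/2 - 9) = 2*(-w^2 - 4*w + 12)/(-2*w^2 + 9*w + 18)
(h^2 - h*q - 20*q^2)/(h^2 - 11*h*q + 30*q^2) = (-h - 4*q)/(-h + 6*q)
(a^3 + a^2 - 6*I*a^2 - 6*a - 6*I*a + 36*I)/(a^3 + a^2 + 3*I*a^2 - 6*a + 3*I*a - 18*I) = (a - 6*I)/(a + 3*I)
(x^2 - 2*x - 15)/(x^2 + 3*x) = (x - 5)/x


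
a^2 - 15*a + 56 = (a - 8)*(a - 7)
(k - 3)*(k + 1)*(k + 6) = k^3 + 4*k^2 - 15*k - 18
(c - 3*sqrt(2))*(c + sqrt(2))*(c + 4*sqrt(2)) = c^3 + 2*sqrt(2)*c^2 - 22*c - 24*sqrt(2)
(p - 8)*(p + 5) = p^2 - 3*p - 40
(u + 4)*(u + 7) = u^2 + 11*u + 28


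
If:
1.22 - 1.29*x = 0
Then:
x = 0.95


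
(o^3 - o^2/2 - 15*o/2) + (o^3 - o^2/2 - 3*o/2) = 2*o^3 - o^2 - 9*o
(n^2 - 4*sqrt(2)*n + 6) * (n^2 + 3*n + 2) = n^4 - 4*sqrt(2)*n^3 + 3*n^3 - 12*sqrt(2)*n^2 + 8*n^2 - 8*sqrt(2)*n + 18*n + 12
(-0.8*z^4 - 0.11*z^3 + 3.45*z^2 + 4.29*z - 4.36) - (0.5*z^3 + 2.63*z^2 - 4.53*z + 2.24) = -0.8*z^4 - 0.61*z^3 + 0.82*z^2 + 8.82*z - 6.6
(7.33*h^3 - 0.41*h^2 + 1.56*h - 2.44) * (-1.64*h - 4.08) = -12.0212*h^4 - 29.234*h^3 - 0.8856*h^2 - 2.3632*h + 9.9552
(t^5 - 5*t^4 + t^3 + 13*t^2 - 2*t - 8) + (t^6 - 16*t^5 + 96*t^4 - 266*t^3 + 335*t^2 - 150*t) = t^6 - 15*t^5 + 91*t^4 - 265*t^3 + 348*t^2 - 152*t - 8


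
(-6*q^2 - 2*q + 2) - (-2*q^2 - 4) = -4*q^2 - 2*q + 6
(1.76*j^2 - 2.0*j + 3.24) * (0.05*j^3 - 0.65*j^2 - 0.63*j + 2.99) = 0.088*j^5 - 1.244*j^4 + 0.3532*j^3 + 4.4164*j^2 - 8.0212*j + 9.6876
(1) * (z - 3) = z - 3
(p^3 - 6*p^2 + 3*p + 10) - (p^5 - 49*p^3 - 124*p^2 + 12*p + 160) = -p^5 + 50*p^3 + 118*p^2 - 9*p - 150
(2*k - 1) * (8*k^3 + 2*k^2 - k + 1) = 16*k^4 - 4*k^3 - 4*k^2 + 3*k - 1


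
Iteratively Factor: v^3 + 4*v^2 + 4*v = (v + 2)*(v^2 + 2*v) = v*(v + 2)*(v + 2)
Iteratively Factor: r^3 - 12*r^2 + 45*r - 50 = (r - 2)*(r^2 - 10*r + 25) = (r - 5)*(r - 2)*(r - 5)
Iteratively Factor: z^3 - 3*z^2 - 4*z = (z)*(z^2 - 3*z - 4) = z*(z + 1)*(z - 4)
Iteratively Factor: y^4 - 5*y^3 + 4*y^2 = (y)*(y^3 - 5*y^2 + 4*y) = y^2*(y^2 - 5*y + 4) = y^2*(y - 1)*(y - 4)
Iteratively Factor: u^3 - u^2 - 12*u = (u)*(u^2 - u - 12) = u*(u - 4)*(u + 3)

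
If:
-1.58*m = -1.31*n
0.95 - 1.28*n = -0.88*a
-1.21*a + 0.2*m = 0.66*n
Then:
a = -0.24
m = 0.48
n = 0.58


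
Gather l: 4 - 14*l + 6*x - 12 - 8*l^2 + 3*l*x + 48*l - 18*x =-8*l^2 + l*(3*x + 34) - 12*x - 8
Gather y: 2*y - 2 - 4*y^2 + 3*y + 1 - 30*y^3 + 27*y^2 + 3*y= -30*y^3 + 23*y^2 + 8*y - 1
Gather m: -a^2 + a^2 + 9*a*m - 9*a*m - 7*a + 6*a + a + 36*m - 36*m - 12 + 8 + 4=0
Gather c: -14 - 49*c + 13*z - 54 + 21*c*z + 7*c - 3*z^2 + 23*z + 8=c*(21*z - 42) - 3*z^2 + 36*z - 60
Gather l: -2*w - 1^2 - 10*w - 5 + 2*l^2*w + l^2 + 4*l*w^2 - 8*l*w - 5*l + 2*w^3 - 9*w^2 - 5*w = l^2*(2*w + 1) + l*(4*w^2 - 8*w - 5) + 2*w^3 - 9*w^2 - 17*w - 6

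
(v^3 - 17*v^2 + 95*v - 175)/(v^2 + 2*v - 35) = (v^2 - 12*v + 35)/(v + 7)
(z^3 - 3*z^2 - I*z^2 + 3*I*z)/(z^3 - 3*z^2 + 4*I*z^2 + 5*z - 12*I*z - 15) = z/(z + 5*I)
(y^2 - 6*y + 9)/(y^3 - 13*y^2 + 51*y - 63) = 1/(y - 7)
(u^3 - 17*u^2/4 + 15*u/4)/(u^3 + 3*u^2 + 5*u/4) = (4*u^2 - 17*u + 15)/(4*u^2 + 12*u + 5)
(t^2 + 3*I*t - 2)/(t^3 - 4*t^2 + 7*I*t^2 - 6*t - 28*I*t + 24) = (t + 2*I)/(t^2 + t*(-4 + 6*I) - 24*I)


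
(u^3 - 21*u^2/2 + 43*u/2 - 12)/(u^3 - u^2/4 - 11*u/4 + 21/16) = 8*(u^2 - 9*u + 8)/(8*u^2 + 10*u - 7)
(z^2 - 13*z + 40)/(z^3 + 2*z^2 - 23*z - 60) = (z - 8)/(z^2 + 7*z + 12)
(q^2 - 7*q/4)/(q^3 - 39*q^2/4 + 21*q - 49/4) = q/(q^2 - 8*q + 7)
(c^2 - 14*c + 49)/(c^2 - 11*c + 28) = (c - 7)/(c - 4)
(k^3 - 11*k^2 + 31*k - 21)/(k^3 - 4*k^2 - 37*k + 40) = (k^2 - 10*k + 21)/(k^2 - 3*k - 40)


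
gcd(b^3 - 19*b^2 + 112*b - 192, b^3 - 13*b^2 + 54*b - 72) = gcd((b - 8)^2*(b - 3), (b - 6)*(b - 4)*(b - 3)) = b - 3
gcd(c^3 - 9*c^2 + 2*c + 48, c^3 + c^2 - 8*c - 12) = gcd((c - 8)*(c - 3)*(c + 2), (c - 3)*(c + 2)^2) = c^2 - c - 6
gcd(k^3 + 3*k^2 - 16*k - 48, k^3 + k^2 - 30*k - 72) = k^2 + 7*k + 12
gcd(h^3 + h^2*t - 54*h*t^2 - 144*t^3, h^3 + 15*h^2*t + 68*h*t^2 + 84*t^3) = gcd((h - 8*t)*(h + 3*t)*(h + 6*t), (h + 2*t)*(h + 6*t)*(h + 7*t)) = h + 6*t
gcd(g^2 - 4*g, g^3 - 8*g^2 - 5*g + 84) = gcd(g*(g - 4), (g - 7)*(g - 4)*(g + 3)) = g - 4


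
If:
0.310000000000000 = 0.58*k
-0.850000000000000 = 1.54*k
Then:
No Solution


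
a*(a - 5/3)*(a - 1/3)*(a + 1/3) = a^4 - 5*a^3/3 - a^2/9 + 5*a/27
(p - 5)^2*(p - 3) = p^3 - 13*p^2 + 55*p - 75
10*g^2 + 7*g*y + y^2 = (2*g + y)*(5*g + y)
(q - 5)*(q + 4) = q^2 - q - 20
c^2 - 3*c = c*(c - 3)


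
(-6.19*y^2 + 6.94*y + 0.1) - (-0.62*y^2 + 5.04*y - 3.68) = -5.57*y^2 + 1.9*y + 3.78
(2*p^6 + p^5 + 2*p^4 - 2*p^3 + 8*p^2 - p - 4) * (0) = 0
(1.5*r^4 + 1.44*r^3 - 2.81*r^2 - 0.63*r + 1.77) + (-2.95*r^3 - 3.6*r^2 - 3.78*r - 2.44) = 1.5*r^4 - 1.51*r^3 - 6.41*r^2 - 4.41*r - 0.67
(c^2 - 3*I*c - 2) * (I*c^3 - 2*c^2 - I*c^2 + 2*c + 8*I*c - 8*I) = I*c^5 + c^4 - I*c^4 - c^3 + 12*I*c^3 + 28*c^2 - 12*I*c^2 - 28*c - 16*I*c + 16*I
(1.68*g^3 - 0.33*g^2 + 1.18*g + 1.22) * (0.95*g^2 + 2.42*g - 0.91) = 1.596*g^5 + 3.7521*g^4 - 1.2064*g^3 + 4.3149*g^2 + 1.8786*g - 1.1102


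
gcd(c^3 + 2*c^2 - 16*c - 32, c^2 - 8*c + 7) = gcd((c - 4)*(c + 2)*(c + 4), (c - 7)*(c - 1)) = 1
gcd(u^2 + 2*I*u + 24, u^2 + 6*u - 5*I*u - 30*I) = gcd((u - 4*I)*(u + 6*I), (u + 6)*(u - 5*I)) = 1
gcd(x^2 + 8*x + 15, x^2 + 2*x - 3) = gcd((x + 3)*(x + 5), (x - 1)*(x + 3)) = x + 3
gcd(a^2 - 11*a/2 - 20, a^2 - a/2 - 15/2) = a + 5/2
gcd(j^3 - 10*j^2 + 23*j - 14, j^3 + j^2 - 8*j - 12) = 1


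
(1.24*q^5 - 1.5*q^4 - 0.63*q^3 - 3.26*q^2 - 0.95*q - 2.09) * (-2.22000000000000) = -2.7528*q^5 + 3.33*q^4 + 1.3986*q^3 + 7.2372*q^2 + 2.109*q + 4.6398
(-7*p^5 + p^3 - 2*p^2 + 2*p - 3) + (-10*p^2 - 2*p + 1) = -7*p^5 + p^3 - 12*p^2 - 2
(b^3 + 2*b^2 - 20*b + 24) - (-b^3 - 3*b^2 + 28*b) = 2*b^3 + 5*b^2 - 48*b + 24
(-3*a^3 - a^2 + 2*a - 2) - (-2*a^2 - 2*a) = -3*a^3 + a^2 + 4*a - 2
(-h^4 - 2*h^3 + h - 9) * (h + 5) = -h^5 - 7*h^4 - 10*h^3 + h^2 - 4*h - 45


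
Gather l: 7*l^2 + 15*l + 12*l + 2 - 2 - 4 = 7*l^2 + 27*l - 4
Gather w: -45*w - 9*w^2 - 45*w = -9*w^2 - 90*w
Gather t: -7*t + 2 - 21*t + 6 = 8 - 28*t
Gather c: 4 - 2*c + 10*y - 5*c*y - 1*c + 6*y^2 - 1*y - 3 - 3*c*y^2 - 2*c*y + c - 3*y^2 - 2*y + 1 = c*(-3*y^2 - 7*y - 2) + 3*y^2 + 7*y + 2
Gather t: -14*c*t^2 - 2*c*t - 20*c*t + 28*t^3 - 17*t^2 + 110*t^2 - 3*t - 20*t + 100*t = 28*t^3 + t^2*(93 - 14*c) + t*(77 - 22*c)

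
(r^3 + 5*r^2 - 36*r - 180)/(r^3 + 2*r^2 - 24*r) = (r^2 - r - 30)/(r*(r - 4))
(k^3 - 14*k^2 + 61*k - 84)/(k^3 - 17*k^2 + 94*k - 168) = (k - 3)/(k - 6)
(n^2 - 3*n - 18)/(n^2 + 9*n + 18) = (n - 6)/(n + 6)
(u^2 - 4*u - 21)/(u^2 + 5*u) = (u^2 - 4*u - 21)/(u*(u + 5))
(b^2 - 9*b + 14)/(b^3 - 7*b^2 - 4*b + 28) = 1/(b + 2)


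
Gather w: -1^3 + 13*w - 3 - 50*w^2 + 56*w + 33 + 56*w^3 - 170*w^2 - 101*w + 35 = 56*w^3 - 220*w^2 - 32*w + 64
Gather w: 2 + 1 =3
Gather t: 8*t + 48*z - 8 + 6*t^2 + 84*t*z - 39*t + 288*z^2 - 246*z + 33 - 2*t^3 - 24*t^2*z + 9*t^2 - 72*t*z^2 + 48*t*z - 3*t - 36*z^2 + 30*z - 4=-2*t^3 + t^2*(15 - 24*z) + t*(-72*z^2 + 132*z - 34) + 252*z^2 - 168*z + 21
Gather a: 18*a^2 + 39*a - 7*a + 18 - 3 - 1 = 18*a^2 + 32*a + 14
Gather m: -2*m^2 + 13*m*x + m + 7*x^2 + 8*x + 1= -2*m^2 + m*(13*x + 1) + 7*x^2 + 8*x + 1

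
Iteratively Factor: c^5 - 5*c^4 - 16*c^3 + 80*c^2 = (c)*(c^4 - 5*c^3 - 16*c^2 + 80*c) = c*(c - 4)*(c^3 - c^2 - 20*c) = c*(c - 4)*(c + 4)*(c^2 - 5*c) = c*(c - 5)*(c - 4)*(c + 4)*(c)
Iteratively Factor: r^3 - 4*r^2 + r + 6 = (r - 2)*(r^2 - 2*r - 3) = (r - 3)*(r - 2)*(r + 1)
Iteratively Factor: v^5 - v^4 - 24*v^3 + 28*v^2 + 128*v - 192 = (v + 3)*(v^4 - 4*v^3 - 12*v^2 + 64*v - 64) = (v - 4)*(v + 3)*(v^3 - 12*v + 16) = (v - 4)*(v - 2)*(v + 3)*(v^2 + 2*v - 8) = (v - 4)*(v - 2)*(v + 3)*(v + 4)*(v - 2)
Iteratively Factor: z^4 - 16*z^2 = (z - 4)*(z^3 + 4*z^2) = (z - 4)*(z + 4)*(z^2) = z*(z - 4)*(z + 4)*(z)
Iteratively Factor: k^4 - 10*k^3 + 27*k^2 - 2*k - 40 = (k + 1)*(k^3 - 11*k^2 + 38*k - 40) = (k - 2)*(k + 1)*(k^2 - 9*k + 20) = (k - 5)*(k - 2)*(k + 1)*(k - 4)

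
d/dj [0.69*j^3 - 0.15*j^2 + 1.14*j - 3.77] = 2.07*j^2 - 0.3*j + 1.14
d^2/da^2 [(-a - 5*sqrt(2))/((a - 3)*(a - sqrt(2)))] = 2*((a - 3)^2*(a - sqrt(2)) - (a - 3)^2*(a + 5*sqrt(2)) + (a - 3)*(a - sqrt(2))^2 - (a - 3)*(a - sqrt(2))*(a + 5*sqrt(2)) - (a - sqrt(2))^2*(a + 5*sqrt(2)))/((a - 3)^3*(a - sqrt(2))^3)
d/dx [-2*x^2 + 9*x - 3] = 9 - 4*x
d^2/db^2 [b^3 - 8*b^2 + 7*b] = 6*b - 16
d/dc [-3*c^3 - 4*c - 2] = -9*c^2 - 4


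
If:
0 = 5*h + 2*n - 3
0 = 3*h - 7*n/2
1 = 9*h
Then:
No Solution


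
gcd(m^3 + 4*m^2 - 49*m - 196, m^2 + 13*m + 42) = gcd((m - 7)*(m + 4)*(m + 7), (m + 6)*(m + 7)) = m + 7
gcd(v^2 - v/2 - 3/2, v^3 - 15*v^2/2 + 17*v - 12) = v - 3/2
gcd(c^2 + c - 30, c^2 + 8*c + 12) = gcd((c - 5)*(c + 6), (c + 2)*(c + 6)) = c + 6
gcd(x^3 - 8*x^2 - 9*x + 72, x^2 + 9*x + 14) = 1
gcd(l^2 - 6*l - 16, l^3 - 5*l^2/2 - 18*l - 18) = l + 2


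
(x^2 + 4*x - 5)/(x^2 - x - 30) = (x - 1)/(x - 6)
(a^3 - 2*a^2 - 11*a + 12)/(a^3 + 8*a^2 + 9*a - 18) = (a - 4)/(a + 6)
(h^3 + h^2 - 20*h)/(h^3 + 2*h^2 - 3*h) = (h^2 + h - 20)/(h^2 + 2*h - 3)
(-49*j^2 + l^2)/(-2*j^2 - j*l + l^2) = (49*j^2 - l^2)/(2*j^2 + j*l - l^2)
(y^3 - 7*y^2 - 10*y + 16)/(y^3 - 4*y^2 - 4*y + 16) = (y^2 - 9*y + 8)/(y^2 - 6*y + 8)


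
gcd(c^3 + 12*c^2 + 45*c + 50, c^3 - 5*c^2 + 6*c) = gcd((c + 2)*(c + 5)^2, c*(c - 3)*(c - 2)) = 1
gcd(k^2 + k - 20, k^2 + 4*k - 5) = k + 5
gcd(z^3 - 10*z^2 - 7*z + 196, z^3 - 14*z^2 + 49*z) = z^2 - 14*z + 49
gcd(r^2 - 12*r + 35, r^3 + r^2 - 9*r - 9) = 1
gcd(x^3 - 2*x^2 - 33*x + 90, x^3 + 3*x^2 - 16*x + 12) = x + 6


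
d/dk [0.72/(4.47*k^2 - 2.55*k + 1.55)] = (1.836 - 6.4368*k)/(4.47*k^2 - 2.55*k + 1.55)^2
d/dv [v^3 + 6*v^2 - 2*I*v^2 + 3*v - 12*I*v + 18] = 3*v^2 + 4*v*(3 - I) + 3 - 12*I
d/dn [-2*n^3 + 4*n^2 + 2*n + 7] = -6*n^2 + 8*n + 2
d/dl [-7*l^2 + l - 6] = 1 - 14*l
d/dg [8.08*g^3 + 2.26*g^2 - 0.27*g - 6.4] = 24.24*g^2 + 4.52*g - 0.27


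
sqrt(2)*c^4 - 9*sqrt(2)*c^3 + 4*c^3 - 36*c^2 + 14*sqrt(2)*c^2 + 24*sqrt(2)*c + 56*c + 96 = (c - 6)*(c - 4)*(c + 2*sqrt(2))*(sqrt(2)*c + sqrt(2))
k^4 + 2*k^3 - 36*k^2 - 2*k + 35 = (k - 5)*(k - 1)*(k + 1)*(k + 7)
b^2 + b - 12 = (b - 3)*(b + 4)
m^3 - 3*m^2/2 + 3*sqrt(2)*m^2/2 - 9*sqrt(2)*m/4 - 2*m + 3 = (m - 3/2)*(m - sqrt(2)/2)*(m + 2*sqrt(2))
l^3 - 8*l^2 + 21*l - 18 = (l - 3)^2*(l - 2)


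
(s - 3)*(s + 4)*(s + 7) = s^3 + 8*s^2 - 5*s - 84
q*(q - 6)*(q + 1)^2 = q^4 - 4*q^3 - 11*q^2 - 6*q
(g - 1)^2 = g^2 - 2*g + 1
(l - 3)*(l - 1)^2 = l^3 - 5*l^2 + 7*l - 3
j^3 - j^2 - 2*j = j*(j - 2)*(j + 1)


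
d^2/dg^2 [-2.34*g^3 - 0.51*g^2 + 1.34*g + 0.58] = -14.04*g - 1.02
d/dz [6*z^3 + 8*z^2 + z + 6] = 18*z^2 + 16*z + 1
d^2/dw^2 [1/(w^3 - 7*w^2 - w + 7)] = 2*((7 - 3*w)*(w^3 - 7*w^2 - w + 7) + (-3*w^2 + 14*w + 1)^2)/(w^3 - 7*w^2 - w + 7)^3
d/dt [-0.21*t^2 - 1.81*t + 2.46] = -0.42*t - 1.81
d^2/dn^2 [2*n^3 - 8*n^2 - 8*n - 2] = 12*n - 16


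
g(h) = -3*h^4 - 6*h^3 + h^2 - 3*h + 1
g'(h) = -12*h^3 - 18*h^2 + 2*h - 3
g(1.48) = -35.09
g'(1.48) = -78.37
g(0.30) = 0.00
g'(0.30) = -4.34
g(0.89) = -6.99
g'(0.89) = -23.94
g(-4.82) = -908.66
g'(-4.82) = 912.94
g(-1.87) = 12.66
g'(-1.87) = 8.79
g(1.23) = -19.21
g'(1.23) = -50.10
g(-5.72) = -2037.71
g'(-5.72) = 1642.42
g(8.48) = -19124.65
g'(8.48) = -8598.03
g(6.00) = -5165.00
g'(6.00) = -3231.00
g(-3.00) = -62.00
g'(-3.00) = 153.00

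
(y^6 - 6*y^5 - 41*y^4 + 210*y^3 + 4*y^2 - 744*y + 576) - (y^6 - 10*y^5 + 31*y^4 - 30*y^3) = 4*y^5 - 72*y^4 + 240*y^3 + 4*y^2 - 744*y + 576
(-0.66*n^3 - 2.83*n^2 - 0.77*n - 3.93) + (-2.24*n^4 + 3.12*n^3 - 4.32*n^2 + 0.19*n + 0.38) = -2.24*n^4 + 2.46*n^3 - 7.15*n^2 - 0.58*n - 3.55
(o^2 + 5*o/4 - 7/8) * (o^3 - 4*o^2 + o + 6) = o^5 - 11*o^4/4 - 39*o^3/8 + 43*o^2/4 + 53*o/8 - 21/4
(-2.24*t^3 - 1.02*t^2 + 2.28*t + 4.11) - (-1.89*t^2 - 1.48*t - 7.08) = -2.24*t^3 + 0.87*t^2 + 3.76*t + 11.19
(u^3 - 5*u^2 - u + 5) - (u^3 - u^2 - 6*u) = -4*u^2 + 5*u + 5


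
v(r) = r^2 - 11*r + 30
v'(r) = 2*r - 11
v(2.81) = 6.99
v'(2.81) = -5.38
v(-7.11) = 158.76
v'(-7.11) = -25.22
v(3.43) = 4.03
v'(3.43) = -4.14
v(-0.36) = 34.09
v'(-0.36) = -11.72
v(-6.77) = 150.30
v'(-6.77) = -24.54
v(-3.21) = 75.61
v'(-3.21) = -17.42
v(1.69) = 14.27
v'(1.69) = -7.62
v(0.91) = 20.82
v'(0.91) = -9.18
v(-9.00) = 210.00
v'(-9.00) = -29.00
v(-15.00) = 420.00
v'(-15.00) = -41.00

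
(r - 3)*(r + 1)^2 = r^3 - r^2 - 5*r - 3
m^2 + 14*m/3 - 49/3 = (m - 7/3)*(m + 7)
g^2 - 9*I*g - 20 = (g - 5*I)*(g - 4*I)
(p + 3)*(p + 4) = p^2 + 7*p + 12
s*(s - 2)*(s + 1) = s^3 - s^2 - 2*s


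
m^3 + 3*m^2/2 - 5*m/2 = m*(m - 1)*(m + 5/2)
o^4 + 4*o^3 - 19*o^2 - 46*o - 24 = (o - 4)*(o + 1)^2*(o + 6)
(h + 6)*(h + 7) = h^2 + 13*h + 42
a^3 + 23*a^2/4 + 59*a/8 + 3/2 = (a + 1/4)*(a + 3/2)*(a + 4)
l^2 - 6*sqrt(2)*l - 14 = (l - 7*sqrt(2))*(l + sqrt(2))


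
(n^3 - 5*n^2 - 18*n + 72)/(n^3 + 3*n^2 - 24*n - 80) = (n^2 - 9*n + 18)/(n^2 - n - 20)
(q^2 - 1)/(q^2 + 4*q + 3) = (q - 1)/(q + 3)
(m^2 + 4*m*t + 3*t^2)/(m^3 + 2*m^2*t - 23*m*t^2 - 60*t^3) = (-m - t)/(-m^2 + m*t + 20*t^2)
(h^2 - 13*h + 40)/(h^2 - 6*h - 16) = (h - 5)/(h + 2)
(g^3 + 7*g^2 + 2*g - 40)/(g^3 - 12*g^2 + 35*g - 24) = (g^3 + 7*g^2 + 2*g - 40)/(g^3 - 12*g^2 + 35*g - 24)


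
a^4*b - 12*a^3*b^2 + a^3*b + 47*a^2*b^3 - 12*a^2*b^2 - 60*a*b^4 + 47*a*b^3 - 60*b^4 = (a - 5*b)*(a - 4*b)*(a - 3*b)*(a*b + b)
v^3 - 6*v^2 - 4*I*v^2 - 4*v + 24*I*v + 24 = (v - 6)*(v - 2*I)^2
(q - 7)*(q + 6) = q^2 - q - 42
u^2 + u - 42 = (u - 6)*(u + 7)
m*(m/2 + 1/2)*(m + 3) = m^3/2 + 2*m^2 + 3*m/2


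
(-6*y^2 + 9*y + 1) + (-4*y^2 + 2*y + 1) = -10*y^2 + 11*y + 2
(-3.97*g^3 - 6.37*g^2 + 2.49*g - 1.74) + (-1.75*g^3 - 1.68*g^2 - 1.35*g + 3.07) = -5.72*g^3 - 8.05*g^2 + 1.14*g + 1.33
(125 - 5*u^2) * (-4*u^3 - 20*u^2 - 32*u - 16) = 20*u^5 + 100*u^4 - 340*u^3 - 2420*u^2 - 4000*u - 2000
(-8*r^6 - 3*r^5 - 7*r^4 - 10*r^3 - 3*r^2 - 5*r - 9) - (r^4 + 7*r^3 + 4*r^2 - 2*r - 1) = -8*r^6 - 3*r^5 - 8*r^4 - 17*r^3 - 7*r^2 - 3*r - 8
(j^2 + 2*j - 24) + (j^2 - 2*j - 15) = 2*j^2 - 39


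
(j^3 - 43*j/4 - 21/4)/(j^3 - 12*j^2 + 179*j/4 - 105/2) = (2*j^2 + 7*j + 3)/(2*j^2 - 17*j + 30)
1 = 1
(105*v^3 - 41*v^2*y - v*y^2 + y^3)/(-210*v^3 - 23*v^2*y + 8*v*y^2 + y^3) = (-3*v + y)/(6*v + y)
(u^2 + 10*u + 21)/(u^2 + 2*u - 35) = (u + 3)/(u - 5)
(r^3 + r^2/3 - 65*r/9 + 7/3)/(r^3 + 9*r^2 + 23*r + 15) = (9*r^2 - 24*r + 7)/(9*(r^2 + 6*r + 5))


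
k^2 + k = k*(k + 1)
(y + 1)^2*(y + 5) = y^3 + 7*y^2 + 11*y + 5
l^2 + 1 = (l - I)*(l + I)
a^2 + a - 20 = (a - 4)*(a + 5)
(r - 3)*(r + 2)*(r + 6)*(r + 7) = r^4 + 12*r^3 + 23*r^2 - 120*r - 252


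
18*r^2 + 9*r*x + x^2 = (3*r + x)*(6*r + x)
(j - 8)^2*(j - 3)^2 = j^4 - 22*j^3 + 169*j^2 - 528*j + 576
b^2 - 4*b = b*(b - 4)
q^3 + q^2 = q^2*(q + 1)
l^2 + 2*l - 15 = (l - 3)*(l + 5)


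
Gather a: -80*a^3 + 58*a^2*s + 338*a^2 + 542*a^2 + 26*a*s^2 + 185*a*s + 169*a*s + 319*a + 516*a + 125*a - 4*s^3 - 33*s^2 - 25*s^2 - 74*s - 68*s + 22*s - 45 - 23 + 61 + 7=-80*a^3 + a^2*(58*s + 880) + a*(26*s^2 + 354*s + 960) - 4*s^3 - 58*s^2 - 120*s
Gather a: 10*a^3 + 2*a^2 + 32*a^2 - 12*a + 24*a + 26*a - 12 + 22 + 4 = 10*a^3 + 34*a^2 + 38*a + 14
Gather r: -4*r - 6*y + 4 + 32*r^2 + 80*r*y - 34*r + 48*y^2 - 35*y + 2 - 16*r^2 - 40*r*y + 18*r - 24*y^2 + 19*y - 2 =16*r^2 + r*(40*y - 20) + 24*y^2 - 22*y + 4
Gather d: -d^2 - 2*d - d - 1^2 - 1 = -d^2 - 3*d - 2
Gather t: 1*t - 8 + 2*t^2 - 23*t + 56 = 2*t^2 - 22*t + 48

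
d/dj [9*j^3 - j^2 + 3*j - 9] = 27*j^2 - 2*j + 3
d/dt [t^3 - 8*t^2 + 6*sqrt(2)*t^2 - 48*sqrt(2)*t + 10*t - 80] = 3*t^2 - 16*t + 12*sqrt(2)*t - 48*sqrt(2) + 10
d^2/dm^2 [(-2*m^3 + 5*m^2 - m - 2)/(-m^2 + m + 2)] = 4/(m^3 + 3*m^2 + 3*m + 1)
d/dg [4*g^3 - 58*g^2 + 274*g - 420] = 12*g^2 - 116*g + 274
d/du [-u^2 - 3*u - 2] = -2*u - 3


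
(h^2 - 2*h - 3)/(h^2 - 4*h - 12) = (-h^2 + 2*h + 3)/(-h^2 + 4*h + 12)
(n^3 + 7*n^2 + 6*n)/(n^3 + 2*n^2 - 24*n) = (n + 1)/(n - 4)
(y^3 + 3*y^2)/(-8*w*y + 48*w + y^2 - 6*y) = y^2*(y + 3)/(-8*w*y + 48*w + y^2 - 6*y)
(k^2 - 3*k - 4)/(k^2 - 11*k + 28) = (k + 1)/(k - 7)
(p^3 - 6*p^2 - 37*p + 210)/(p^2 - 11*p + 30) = (p^2 - p - 42)/(p - 6)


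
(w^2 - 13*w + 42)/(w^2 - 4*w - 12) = (w - 7)/(w + 2)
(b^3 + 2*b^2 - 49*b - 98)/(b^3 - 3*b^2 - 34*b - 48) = (b^2 - 49)/(b^2 - 5*b - 24)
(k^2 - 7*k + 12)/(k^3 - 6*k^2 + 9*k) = (k - 4)/(k*(k - 3))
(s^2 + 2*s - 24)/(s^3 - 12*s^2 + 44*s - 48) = (s + 6)/(s^2 - 8*s + 12)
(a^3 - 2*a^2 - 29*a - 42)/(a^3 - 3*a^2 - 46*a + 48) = (a^3 - 2*a^2 - 29*a - 42)/(a^3 - 3*a^2 - 46*a + 48)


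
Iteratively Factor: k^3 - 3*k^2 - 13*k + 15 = (k - 5)*(k^2 + 2*k - 3) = (k - 5)*(k - 1)*(k + 3)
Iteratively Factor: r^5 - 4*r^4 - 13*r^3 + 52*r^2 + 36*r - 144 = (r + 3)*(r^4 - 7*r^3 + 8*r^2 + 28*r - 48) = (r - 3)*(r + 3)*(r^3 - 4*r^2 - 4*r + 16) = (r - 3)*(r - 2)*(r + 3)*(r^2 - 2*r - 8) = (r - 3)*(r - 2)*(r + 2)*(r + 3)*(r - 4)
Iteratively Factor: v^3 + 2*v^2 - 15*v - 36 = (v + 3)*(v^2 - v - 12) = (v - 4)*(v + 3)*(v + 3)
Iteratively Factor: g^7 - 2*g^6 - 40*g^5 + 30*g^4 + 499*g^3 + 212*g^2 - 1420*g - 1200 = (g + 4)*(g^6 - 6*g^5 - 16*g^4 + 94*g^3 + 123*g^2 - 280*g - 300) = (g + 1)*(g + 4)*(g^5 - 7*g^4 - 9*g^3 + 103*g^2 + 20*g - 300) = (g + 1)*(g + 2)*(g + 4)*(g^4 - 9*g^3 + 9*g^2 + 85*g - 150) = (g - 2)*(g + 1)*(g + 2)*(g + 4)*(g^3 - 7*g^2 - 5*g + 75) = (g - 5)*(g - 2)*(g + 1)*(g + 2)*(g + 4)*(g^2 - 2*g - 15) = (g - 5)*(g - 2)*(g + 1)*(g + 2)*(g + 3)*(g + 4)*(g - 5)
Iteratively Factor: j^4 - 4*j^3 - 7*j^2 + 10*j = (j + 2)*(j^3 - 6*j^2 + 5*j) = (j - 5)*(j + 2)*(j^2 - j) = (j - 5)*(j - 1)*(j + 2)*(j)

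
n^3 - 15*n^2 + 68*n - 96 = (n - 8)*(n - 4)*(n - 3)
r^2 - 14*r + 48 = (r - 8)*(r - 6)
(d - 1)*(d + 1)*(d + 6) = d^3 + 6*d^2 - d - 6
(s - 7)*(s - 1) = s^2 - 8*s + 7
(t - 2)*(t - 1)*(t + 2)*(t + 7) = t^4 + 6*t^3 - 11*t^2 - 24*t + 28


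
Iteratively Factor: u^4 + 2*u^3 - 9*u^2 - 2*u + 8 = (u + 4)*(u^3 - 2*u^2 - u + 2) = (u + 1)*(u + 4)*(u^2 - 3*u + 2) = (u - 1)*(u + 1)*(u + 4)*(u - 2)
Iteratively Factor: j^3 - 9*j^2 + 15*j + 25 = (j + 1)*(j^2 - 10*j + 25) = (j - 5)*(j + 1)*(j - 5)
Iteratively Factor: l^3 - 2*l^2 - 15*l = (l)*(l^2 - 2*l - 15) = l*(l - 5)*(l + 3)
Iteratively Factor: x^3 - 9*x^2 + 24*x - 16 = (x - 1)*(x^2 - 8*x + 16) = (x - 4)*(x - 1)*(x - 4)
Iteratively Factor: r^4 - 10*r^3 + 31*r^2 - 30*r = (r - 2)*(r^3 - 8*r^2 + 15*r) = r*(r - 2)*(r^2 - 8*r + 15) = r*(r - 5)*(r - 2)*(r - 3)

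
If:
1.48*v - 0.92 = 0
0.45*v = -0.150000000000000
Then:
No Solution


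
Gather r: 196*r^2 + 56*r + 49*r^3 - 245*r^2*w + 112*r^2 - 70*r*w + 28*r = 49*r^3 + r^2*(308 - 245*w) + r*(84 - 70*w)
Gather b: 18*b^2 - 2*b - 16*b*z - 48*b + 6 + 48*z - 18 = 18*b^2 + b*(-16*z - 50) + 48*z - 12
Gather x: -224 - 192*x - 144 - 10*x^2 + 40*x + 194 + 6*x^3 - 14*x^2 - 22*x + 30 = 6*x^3 - 24*x^2 - 174*x - 144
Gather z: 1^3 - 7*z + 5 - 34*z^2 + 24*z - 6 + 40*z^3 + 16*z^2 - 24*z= 40*z^3 - 18*z^2 - 7*z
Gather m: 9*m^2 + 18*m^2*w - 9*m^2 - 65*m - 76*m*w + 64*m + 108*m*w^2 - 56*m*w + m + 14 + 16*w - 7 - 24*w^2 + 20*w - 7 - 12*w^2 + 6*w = 18*m^2*w + m*(108*w^2 - 132*w) - 36*w^2 + 42*w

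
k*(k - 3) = k^2 - 3*k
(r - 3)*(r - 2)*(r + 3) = r^3 - 2*r^2 - 9*r + 18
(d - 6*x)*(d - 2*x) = d^2 - 8*d*x + 12*x^2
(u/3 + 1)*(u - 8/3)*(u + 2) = u^3/3 + 7*u^2/9 - 22*u/9 - 16/3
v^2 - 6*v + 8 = (v - 4)*(v - 2)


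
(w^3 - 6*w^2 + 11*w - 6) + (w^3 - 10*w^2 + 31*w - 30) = 2*w^3 - 16*w^2 + 42*w - 36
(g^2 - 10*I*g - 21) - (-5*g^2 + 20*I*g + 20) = 6*g^2 - 30*I*g - 41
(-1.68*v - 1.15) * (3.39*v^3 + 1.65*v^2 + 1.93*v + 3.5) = -5.6952*v^4 - 6.6705*v^3 - 5.1399*v^2 - 8.0995*v - 4.025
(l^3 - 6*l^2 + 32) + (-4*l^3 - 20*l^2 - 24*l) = -3*l^3 - 26*l^2 - 24*l + 32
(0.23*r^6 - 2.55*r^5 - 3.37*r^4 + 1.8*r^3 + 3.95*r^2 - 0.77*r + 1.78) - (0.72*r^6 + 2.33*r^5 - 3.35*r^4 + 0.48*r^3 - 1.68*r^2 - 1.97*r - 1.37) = -0.49*r^6 - 4.88*r^5 - 0.02*r^4 + 1.32*r^3 + 5.63*r^2 + 1.2*r + 3.15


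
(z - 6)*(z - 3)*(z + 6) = z^3 - 3*z^2 - 36*z + 108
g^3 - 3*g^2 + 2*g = g*(g - 2)*(g - 1)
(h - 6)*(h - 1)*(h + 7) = h^3 - 43*h + 42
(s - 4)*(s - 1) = s^2 - 5*s + 4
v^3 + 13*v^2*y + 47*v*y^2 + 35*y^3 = (v + y)*(v + 5*y)*(v + 7*y)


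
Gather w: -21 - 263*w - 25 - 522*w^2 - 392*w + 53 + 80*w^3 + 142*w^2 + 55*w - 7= 80*w^3 - 380*w^2 - 600*w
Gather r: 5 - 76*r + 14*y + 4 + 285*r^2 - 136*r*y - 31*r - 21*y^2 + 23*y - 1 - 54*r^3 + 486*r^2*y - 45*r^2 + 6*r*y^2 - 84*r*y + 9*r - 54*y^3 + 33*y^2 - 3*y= -54*r^3 + r^2*(486*y + 240) + r*(6*y^2 - 220*y - 98) - 54*y^3 + 12*y^2 + 34*y + 8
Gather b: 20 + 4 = 24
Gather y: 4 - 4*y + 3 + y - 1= 6 - 3*y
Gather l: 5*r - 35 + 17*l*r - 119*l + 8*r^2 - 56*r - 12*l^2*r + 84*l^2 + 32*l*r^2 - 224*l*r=l^2*(84 - 12*r) + l*(32*r^2 - 207*r - 119) + 8*r^2 - 51*r - 35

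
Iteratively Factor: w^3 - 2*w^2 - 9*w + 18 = (w - 3)*(w^2 + w - 6) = (w - 3)*(w - 2)*(w + 3)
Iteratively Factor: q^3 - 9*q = (q + 3)*(q^2 - 3*q) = (q - 3)*(q + 3)*(q)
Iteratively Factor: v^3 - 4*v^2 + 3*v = (v - 3)*(v^2 - v) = v*(v - 3)*(v - 1)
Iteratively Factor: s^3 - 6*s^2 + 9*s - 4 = (s - 1)*(s^2 - 5*s + 4) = (s - 1)^2*(s - 4)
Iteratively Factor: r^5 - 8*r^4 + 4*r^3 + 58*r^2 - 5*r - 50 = (r - 5)*(r^4 - 3*r^3 - 11*r^2 + 3*r + 10) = (r - 5)^2*(r^3 + 2*r^2 - r - 2) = (r - 5)^2*(r + 1)*(r^2 + r - 2) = (r - 5)^2*(r + 1)*(r + 2)*(r - 1)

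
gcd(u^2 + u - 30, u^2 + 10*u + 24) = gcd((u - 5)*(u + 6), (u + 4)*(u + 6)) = u + 6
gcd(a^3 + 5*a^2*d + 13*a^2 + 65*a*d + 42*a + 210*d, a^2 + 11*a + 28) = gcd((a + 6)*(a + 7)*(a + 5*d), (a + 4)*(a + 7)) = a + 7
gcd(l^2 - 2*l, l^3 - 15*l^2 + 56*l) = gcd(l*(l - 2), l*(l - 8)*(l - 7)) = l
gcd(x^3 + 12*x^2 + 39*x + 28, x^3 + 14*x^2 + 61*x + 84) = x^2 + 11*x + 28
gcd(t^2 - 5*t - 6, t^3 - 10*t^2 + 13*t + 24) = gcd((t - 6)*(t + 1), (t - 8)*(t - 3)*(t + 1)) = t + 1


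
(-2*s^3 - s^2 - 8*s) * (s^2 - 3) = -2*s^5 - s^4 - 2*s^3 + 3*s^2 + 24*s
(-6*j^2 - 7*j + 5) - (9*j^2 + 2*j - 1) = -15*j^2 - 9*j + 6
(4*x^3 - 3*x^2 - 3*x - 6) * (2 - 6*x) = -24*x^4 + 26*x^3 + 12*x^2 + 30*x - 12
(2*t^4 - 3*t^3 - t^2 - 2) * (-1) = -2*t^4 + 3*t^3 + t^2 + 2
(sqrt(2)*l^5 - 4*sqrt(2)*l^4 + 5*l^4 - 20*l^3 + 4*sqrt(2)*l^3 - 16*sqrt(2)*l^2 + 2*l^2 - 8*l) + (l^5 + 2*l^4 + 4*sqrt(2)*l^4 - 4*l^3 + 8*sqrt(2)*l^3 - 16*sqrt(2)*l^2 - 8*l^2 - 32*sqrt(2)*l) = l^5 + sqrt(2)*l^5 + 7*l^4 - 24*l^3 + 12*sqrt(2)*l^3 - 32*sqrt(2)*l^2 - 6*l^2 - 32*sqrt(2)*l - 8*l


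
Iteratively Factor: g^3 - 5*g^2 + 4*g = (g - 4)*(g^2 - g) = (g - 4)*(g - 1)*(g)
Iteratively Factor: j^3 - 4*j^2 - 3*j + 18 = (j + 2)*(j^2 - 6*j + 9) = (j - 3)*(j + 2)*(j - 3)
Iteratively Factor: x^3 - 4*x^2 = (x)*(x^2 - 4*x) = x^2*(x - 4)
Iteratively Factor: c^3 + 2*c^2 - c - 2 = (c + 1)*(c^2 + c - 2) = (c + 1)*(c + 2)*(c - 1)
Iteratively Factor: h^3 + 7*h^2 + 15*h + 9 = (h + 1)*(h^2 + 6*h + 9) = (h + 1)*(h + 3)*(h + 3)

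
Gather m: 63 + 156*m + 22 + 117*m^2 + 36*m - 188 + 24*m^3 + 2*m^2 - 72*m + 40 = 24*m^3 + 119*m^2 + 120*m - 63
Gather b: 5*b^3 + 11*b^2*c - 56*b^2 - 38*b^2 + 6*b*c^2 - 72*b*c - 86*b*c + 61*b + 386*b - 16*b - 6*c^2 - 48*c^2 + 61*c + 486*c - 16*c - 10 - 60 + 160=5*b^3 + b^2*(11*c - 94) + b*(6*c^2 - 158*c + 431) - 54*c^2 + 531*c + 90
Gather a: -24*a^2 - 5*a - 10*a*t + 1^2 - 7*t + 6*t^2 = -24*a^2 + a*(-10*t - 5) + 6*t^2 - 7*t + 1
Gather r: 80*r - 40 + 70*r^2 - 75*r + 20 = 70*r^2 + 5*r - 20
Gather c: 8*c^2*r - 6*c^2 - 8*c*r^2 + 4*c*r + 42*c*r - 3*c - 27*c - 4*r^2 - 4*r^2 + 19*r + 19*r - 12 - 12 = c^2*(8*r - 6) + c*(-8*r^2 + 46*r - 30) - 8*r^2 + 38*r - 24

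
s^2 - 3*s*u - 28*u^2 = (s - 7*u)*(s + 4*u)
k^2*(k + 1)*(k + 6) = k^4 + 7*k^3 + 6*k^2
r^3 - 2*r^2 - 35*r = r*(r - 7)*(r + 5)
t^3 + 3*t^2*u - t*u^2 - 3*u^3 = (t - u)*(t + u)*(t + 3*u)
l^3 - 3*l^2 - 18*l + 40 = (l - 5)*(l - 2)*(l + 4)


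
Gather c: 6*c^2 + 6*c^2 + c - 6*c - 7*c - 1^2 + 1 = 12*c^2 - 12*c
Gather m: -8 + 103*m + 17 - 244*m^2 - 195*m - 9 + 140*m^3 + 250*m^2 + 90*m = 140*m^3 + 6*m^2 - 2*m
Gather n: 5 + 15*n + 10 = 15*n + 15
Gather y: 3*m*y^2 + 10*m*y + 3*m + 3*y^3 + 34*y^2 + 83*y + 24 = 3*m + 3*y^3 + y^2*(3*m + 34) + y*(10*m + 83) + 24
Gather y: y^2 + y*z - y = y^2 + y*(z - 1)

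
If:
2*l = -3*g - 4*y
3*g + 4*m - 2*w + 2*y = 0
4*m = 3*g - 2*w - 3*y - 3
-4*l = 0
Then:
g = -4*y/3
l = 0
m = -5*y/8 - 3/8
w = -9*y/4 - 3/4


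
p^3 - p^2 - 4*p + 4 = (p - 2)*(p - 1)*(p + 2)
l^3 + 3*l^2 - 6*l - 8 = (l - 2)*(l + 1)*(l + 4)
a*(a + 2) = a^2 + 2*a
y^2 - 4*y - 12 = (y - 6)*(y + 2)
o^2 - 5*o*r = o*(o - 5*r)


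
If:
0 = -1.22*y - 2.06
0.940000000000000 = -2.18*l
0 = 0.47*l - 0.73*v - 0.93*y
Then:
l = -0.43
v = 1.87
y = -1.69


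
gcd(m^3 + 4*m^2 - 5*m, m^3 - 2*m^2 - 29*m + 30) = m^2 + 4*m - 5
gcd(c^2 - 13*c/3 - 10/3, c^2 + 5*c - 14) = 1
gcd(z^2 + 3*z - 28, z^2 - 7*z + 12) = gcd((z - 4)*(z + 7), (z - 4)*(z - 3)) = z - 4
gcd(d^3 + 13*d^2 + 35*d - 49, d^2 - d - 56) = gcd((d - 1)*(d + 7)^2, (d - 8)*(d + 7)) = d + 7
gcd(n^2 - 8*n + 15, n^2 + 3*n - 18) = n - 3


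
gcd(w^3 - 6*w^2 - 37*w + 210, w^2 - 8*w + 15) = w - 5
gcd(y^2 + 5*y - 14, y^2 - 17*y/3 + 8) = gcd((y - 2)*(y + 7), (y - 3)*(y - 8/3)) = 1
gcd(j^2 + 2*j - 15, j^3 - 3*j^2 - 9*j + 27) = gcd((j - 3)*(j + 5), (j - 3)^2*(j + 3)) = j - 3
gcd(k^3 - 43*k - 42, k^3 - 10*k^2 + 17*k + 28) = k^2 - 6*k - 7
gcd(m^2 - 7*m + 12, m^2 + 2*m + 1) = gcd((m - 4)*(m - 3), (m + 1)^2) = 1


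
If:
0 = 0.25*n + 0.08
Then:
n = -0.32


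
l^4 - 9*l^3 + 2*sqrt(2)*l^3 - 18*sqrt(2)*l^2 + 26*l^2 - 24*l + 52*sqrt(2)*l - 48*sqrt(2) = (l - 4)*(l - 3)*(l - 2)*(l + 2*sqrt(2))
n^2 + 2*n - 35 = (n - 5)*(n + 7)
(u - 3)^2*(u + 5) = u^3 - u^2 - 21*u + 45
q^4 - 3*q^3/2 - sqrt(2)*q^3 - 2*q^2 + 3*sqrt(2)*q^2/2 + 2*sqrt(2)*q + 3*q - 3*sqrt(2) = (q - 3/2)*(q - sqrt(2))^2*(q + sqrt(2))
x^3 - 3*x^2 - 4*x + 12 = (x - 3)*(x - 2)*(x + 2)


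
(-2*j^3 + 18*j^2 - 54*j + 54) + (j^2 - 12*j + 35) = -2*j^3 + 19*j^2 - 66*j + 89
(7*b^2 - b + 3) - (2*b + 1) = 7*b^2 - 3*b + 2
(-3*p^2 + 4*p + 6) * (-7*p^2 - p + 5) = 21*p^4 - 25*p^3 - 61*p^2 + 14*p + 30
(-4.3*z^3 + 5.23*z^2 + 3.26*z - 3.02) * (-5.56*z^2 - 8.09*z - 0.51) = 23.908*z^5 + 5.7082*z^4 - 58.2433*z^3 - 12.2495*z^2 + 22.7692*z + 1.5402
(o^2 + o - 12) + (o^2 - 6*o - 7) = 2*o^2 - 5*o - 19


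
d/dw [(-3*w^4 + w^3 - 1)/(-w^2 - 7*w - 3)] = (3*w^2*(4*w - 1)*(w^2 + 7*w + 3) - (2*w + 7)*(3*w^4 - w^3 + 1))/(w^2 + 7*w + 3)^2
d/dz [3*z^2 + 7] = 6*z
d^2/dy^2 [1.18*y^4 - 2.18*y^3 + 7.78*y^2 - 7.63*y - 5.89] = 14.16*y^2 - 13.08*y + 15.56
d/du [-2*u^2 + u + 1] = 1 - 4*u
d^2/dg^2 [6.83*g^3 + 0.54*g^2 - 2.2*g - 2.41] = 40.98*g + 1.08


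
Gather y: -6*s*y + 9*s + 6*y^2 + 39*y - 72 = 9*s + 6*y^2 + y*(39 - 6*s) - 72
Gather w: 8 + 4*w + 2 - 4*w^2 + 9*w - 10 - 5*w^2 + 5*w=-9*w^2 + 18*w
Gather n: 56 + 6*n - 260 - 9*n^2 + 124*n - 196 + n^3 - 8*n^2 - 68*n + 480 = n^3 - 17*n^2 + 62*n + 80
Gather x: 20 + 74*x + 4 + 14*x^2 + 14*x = 14*x^2 + 88*x + 24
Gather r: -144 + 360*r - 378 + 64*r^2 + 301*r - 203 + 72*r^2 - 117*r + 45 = 136*r^2 + 544*r - 680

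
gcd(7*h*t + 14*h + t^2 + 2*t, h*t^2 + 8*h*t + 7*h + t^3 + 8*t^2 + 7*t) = 1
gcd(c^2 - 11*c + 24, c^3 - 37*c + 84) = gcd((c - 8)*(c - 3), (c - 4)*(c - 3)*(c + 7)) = c - 3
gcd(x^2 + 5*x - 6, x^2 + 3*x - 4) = x - 1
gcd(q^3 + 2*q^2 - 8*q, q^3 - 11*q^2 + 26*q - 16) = q - 2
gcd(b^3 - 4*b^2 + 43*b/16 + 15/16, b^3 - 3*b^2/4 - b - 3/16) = b + 1/4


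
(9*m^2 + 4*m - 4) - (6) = 9*m^2 + 4*m - 10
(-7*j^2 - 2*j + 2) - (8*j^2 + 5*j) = -15*j^2 - 7*j + 2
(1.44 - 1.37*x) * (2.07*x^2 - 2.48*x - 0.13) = -2.8359*x^3 + 6.3784*x^2 - 3.3931*x - 0.1872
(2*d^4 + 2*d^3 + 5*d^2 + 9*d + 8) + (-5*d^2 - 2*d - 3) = 2*d^4 + 2*d^3 + 7*d + 5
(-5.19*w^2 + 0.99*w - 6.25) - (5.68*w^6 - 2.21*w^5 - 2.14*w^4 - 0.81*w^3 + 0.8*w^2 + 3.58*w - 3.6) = -5.68*w^6 + 2.21*w^5 + 2.14*w^4 + 0.81*w^3 - 5.99*w^2 - 2.59*w - 2.65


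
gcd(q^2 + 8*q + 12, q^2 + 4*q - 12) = q + 6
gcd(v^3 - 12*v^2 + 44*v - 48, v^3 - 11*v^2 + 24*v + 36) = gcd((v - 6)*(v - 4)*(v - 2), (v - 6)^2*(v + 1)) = v - 6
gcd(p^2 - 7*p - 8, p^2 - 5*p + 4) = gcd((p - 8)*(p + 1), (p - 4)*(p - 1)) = 1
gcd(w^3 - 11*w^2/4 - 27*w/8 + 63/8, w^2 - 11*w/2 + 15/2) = w - 3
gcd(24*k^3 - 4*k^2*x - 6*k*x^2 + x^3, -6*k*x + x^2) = -6*k + x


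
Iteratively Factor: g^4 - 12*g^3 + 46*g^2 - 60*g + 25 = (g - 1)*(g^3 - 11*g^2 + 35*g - 25) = (g - 1)^2*(g^2 - 10*g + 25) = (g - 5)*(g - 1)^2*(g - 5)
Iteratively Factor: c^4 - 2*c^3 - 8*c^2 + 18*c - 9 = (c - 1)*(c^3 - c^2 - 9*c + 9) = (c - 1)*(c + 3)*(c^2 - 4*c + 3) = (c - 1)^2*(c + 3)*(c - 3)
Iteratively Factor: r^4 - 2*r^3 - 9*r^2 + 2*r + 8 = (r - 1)*(r^3 - r^2 - 10*r - 8) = (r - 1)*(r + 2)*(r^2 - 3*r - 4) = (r - 1)*(r + 1)*(r + 2)*(r - 4)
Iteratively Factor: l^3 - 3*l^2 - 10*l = (l)*(l^2 - 3*l - 10) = l*(l - 5)*(l + 2)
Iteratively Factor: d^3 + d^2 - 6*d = (d - 2)*(d^2 + 3*d) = (d - 2)*(d + 3)*(d)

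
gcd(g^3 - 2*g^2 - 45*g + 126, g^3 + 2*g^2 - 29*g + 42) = g^2 + 4*g - 21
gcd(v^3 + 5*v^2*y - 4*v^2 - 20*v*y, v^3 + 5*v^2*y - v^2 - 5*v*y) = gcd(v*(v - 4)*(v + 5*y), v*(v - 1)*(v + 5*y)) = v^2 + 5*v*y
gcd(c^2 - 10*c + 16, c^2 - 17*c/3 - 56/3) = c - 8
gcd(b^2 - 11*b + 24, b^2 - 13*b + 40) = b - 8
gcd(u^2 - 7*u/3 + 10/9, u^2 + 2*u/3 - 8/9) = u - 2/3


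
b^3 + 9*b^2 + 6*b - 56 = (b - 2)*(b + 4)*(b + 7)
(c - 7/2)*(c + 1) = c^2 - 5*c/2 - 7/2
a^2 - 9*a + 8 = (a - 8)*(a - 1)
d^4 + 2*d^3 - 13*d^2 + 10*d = d*(d - 2)*(d - 1)*(d + 5)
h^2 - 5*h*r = h*(h - 5*r)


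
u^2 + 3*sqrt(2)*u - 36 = (u - 3*sqrt(2))*(u + 6*sqrt(2))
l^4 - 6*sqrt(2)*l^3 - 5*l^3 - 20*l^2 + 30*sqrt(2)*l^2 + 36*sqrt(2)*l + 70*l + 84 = (l - 6)*(l + 1)*(l - 7*sqrt(2))*(l + sqrt(2))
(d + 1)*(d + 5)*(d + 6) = d^3 + 12*d^2 + 41*d + 30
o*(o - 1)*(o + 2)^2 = o^4 + 3*o^3 - 4*o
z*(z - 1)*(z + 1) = z^3 - z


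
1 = 1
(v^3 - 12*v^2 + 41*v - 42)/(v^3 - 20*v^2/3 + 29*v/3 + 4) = 3*(v^2 - 9*v + 14)/(3*v^2 - 11*v - 4)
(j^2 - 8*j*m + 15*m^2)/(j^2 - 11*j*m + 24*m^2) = (j - 5*m)/(j - 8*m)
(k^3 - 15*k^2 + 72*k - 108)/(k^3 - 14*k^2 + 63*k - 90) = (k - 6)/(k - 5)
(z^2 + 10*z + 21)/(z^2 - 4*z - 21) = (z + 7)/(z - 7)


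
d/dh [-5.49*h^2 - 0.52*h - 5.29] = -10.98*h - 0.52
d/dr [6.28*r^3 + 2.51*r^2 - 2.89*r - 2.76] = 18.84*r^2 + 5.02*r - 2.89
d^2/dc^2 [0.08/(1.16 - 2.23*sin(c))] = (0.397832*sin(c)^2 + 0.206944*sin(c) - 0.795664)/(2.23*sin(c) - 1.16)^3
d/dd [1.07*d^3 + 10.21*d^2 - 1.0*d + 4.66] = 3.21*d^2 + 20.42*d - 1.0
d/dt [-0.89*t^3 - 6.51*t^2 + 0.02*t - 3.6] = -2.67*t^2 - 13.02*t + 0.02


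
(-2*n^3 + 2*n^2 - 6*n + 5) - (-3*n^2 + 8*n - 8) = -2*n^3 + 5*n^2 - 14*n + 13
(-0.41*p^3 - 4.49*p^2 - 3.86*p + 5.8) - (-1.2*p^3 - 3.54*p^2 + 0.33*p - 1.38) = 0.79*p^3 - 0.95*p^2 - 4.19*p + 7.18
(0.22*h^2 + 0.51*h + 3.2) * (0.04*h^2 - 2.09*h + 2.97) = 0.0088*h^4 - 0.4394*h^3 - 0.2845*h^2 - 5.1733*h + 9.504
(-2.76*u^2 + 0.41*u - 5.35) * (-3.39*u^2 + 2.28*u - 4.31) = 9.3564*u^4 - 7.6827*u^3 + 30.9669*u^2 - 13.9651*u + 23.0585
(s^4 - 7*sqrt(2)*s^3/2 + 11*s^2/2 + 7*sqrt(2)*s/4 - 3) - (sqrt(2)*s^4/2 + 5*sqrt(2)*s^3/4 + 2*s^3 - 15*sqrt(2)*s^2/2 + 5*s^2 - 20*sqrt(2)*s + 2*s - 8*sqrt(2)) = -sqrt(2)*s^4/2 + s^4 - 19*sqrt(2)*s^3/4 - 2*s^3 + s^2/2 + 15*sqrt(2)*s^2/2 - 2*s + 87*sqrt(2)*s/4 - 3 + 8*sqrt(2)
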